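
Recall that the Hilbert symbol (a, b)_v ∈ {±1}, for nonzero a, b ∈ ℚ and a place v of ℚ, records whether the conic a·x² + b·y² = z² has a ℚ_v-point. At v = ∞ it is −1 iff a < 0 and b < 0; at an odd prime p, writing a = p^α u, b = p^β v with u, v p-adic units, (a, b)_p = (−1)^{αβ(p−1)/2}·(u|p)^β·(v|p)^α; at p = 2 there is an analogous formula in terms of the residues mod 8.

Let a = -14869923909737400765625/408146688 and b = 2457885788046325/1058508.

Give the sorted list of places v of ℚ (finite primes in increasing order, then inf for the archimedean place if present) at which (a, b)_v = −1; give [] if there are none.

Mod squares: a ≡ -806403, b ≡ 39. Check v ∈ {∞, 2, 3, 5, 7, 11, 13, 19, 23, 29, 31}.
v=3: a=3^-13·(≡2), b=3^-7·(≡1) mod 3; (2|3)=-1, (1|3)=+1; (−1)^{-13·-7·1}·(-1)^-7·(+1)^-13 = +1.
v=19: a=19^0·(≡8), b=19^2·(≡1) mod 19; (8|19)=-1, (1|19)=+1; (−1)^{0·2·9}·(-1)^2·(+1)^0 = +1.
v=5: a=5^6·(≡2), b=5^2·(≡1) mod 5; (2|5)=-1, (1|5)=+1; (−1)^{6·2·2}·(-1)^2·(+1)^6 = +1.
v=11: a=11^0·(≡8), b=11^-2·(≡7) mod 11; (8|11)=-1, (7|11)=-1; (−1)^{0·-2·5}·(-1)^-2·(-1)^0 = +1.
v=∞: -806403 < 0 and 39 > 0  ⇒  (a,b)_∞ = +1.
v=2: v_2(a)=-8, v_2(b)=-2; units ≡ 5, 7 (mod 8); ε·ε+αω+βω = 0·1+-8·0+-2·1 ≡ 0  ⇒  (a,b)_2 = +1.
v=29: a=29^3·(≡13), b=29^2·(≡8) mod 29; (13|29)=+1, (8|29)=-1; (−1)^{3·2·14}·(+1)^2·(-1)^3 = -1.
v=13: a=13^3·(≡11), b=13^1·(≡3) mod 13; (11|13)=-1, (3|13)=+1; (−1)^{3·1·6}·(-1)^1·(+1)^3 = -1.
v=23: a=23^3·(≡22), b=23^2·(≡12) mod 23; (22|23)=-1, (12|23)=+1; (−1)^{3·2·11}·(-1)^2·(+1)^3 = +1.
v=31: a=31^3·(≡17), b=31^2·(≡18) mod 31; (17|31)=-1, (18|31)=+1; (−1)^{3·2·15}·(-1)^2·(+1)^3 = +1.
v=7: a=7^2·(≡4), b=7^2·(≡4) mod 7; (4|7)=+1, (4|7)=+1; (−1)^{2·2·3}·(+1)^2·(+1)^2 = +1.
(-806403, 39 / ℚ) ramifies at {13, 29}: a division algebra.

[13, 29]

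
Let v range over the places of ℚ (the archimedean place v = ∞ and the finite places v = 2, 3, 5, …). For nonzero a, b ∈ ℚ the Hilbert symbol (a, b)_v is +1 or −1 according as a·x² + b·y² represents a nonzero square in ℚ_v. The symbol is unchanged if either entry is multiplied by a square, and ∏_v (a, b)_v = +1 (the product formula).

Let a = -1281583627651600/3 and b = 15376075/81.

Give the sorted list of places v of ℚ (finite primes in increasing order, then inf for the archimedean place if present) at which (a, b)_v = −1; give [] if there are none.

[13, 17, 19, 31]

(a, b) ≡ (-62871627, 5083) mod (ℚ^×)²; places V = {2, 3, 5, 7, 11, 13, 17, 19, 23, 31, ∞}.
(a,b)_13: α=1, u≡2; β=1, v≡3 (mod 13); (2|13)=-1, (3|13)=+1; sign (−1)^0·-1^1·+1^1 = -1.
(a,b)_∞: sgn(-62871627)=−, sgn(5083)=+, so +1.
(a,b)_3: α=-1, u≡2; β=-4, v≡1 (mod 3); (2|3)=-1, (1|3)=+1; sign (−1)^0·-1^-4·+1^-1 = +1.
(a,b)_11: α=0, u≡8; β=2, v≡9 (mod 11); (8|11)=-1, (9|11)=+1; sign (−1)^0·-1^2·+1^0 = +1.
(a,b)_23: α=3, u≡13; β=1, v≡14 (mod 23); (13|23)=+1, (14|23)=-1; sign (−1)^1·+1^1·-1^3 = +1.
(a,b)_19: α=1, u≡16; β=0, v≡8 (mod 19); (16|19)=+1, (8|19)=-1; sign (−1)^0·+1^0·-1^1 = -1.
(a,b)_31: α=1, u≡6; β=0, v≡17 (mod 31); (6|31)=-1, (17|31)=-1; sign (−1)^0·-1^0·-1^1 = -1.
(a,b)_7: α=1, u≡2; β=0, v≡2 (mod 7); (2|7)=+1, (2|7)=+1; sign (−1)^0·+1^0·+1^1 = +1.
(a,b)_2: α=4, β=0; u≡5, v≡3 (mod 8); ε(u)ε(v)=0·1, αω(v)=4·1, βω(u)=0·1; sum ≡ 0  ⇒  +1.
(a,b)_5: α=2, u≡2; β=2, v≡3 (mod 5); (2|5)=-1, (3|5)=-1; sign (−1)^0·-1^2·-1^2 = +1.
(a,b)_17: α=3, u≡4; β=1, v≡11 (mod 17); (4|17)=+1, (11|17)=-1; sign (−1)^0·+1^1·-1^3 = -1.
|Ram(-62871627, 5083)| = 4, even; anisotropic at {13, 17, 19, 31}.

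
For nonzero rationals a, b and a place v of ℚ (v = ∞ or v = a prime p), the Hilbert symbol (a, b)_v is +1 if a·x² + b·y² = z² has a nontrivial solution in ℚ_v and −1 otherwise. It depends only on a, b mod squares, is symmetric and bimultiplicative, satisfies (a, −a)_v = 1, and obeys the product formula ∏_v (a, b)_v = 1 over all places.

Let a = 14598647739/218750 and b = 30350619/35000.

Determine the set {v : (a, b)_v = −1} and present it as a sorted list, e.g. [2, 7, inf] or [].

[19, 41]

Mod squares: a ≡ 10906, b ≡ 5245786. Check v ∈ {∞, 2, 3, 5, 7, 13, 19, 37, 41}.
v=7: a=7^-1·(≡2), b=7^-1·(≡6) mod 7; (2|7)=+1, (6|7)=-1; (−1)^{-1·-1·3}·(+1)^-1·(-1)^-1 = +1.
v=2: v_2(a)=-1, v_2(b)=-3; units ≡ 5, 5 (mod 8); ε·ε+αω+βω = 0·0+-1·1+-3·1 ≡ 0  ⇒  (a,b)_2 = +1.
v=37: a=37^2·(≡12), b=37^1·(≡20) mod 37; (12|37)=+1, (20|37)=-1; (−1)^{2·1·18}·(+1)^1·(-1)^2 = +1.
v=∞: 10906 > 0 and 5245786 > 0  ⇒  (a,b)_∞ = +1.
v=5: a=5^-6·(≡1), b=5^-4·(≡4) mod 5; (1|5)=+1, (4|5)=+1; (−1)^{-6·-4·2}·(+1)^-4·(+1)^-6 = +1.
v=13: a=13^2·(≡12), b=13^1·(≡8) mod 13; (12|13)=+1, (8|13)=-1; (−1)^{2·1·6}·(+1)^1·(-1)^2 = +1.
v=41: a=41^1·(≡8), b=41^1·(≡29) mod 41; (8|41)=+1, (29|41)=-1; (−1)^{1·1·20}·(+1)^1·(-1)^1 = -1.
v=3: a=3^4·(≡1), b=3^4·(≡1) mod 3; (1|3)=+1, (1|3)=+1; (−1)^{4·4·1}·(+1)^4·(+1)^4 = +1.
v=19: a=19^1·(≡9), b=19^1·(≡7) mod 19; (9|19)=+1, (7|19)=+1; (−1)^{1·1·9}·(+1)^1·(+1)^1 = -1.
(10906, 5245786 / ℚ) ramifies at {19, 41}: a division algebra.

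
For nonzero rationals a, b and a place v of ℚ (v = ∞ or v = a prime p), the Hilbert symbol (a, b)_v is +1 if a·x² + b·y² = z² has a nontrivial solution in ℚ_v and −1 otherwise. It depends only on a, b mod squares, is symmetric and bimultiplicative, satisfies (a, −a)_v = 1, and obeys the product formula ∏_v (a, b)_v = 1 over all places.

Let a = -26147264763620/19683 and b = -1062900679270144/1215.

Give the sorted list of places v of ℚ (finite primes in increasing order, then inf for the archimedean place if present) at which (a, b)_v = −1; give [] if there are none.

[3, 7, 11, 13, 17, inf]

Mod squares: a ≡ -19635, b ≡ -36465. Check v ∈ {∞, 2, 3, 5, 7, 11, 13, 17}.
v=3: a=3^-9·(≡1), b=3^-5·(≡1) mod 3; (1|3)=+1, (1|3)=+1; (−1)^{-9·-5·1}·(+1)^-5·(+1)^-9 = -1.
v=2: v_2(a)=2, v_2(b)=8; units ≡ 5, 7 (mod 8); ε·ε+αω+βω = 0·1+2·0+8·1 ≡ 0  ⇒  (a,b)_2 = +1.
v=17: a=17^3·(≡1), b=17^5·(≡6) mod 17; (1|17)=+1, (6|17)=-1; (−1)^{3·5·8}·(+1)^5·(-1)^3 = -1.
v=11: a=11^3·(≡7), b=11^3·(≡7) mod 11; (7|11)=-1, (7|11)=-1; (−1)^{3·3·5}·(-1)^3·(-1)^3 = -1.
v=5: a=5^1·(≡2), b=5^-1·(≡2) mod 5; (2|5)=-1, (2|5)=-1; (−1)^{1·-1·2}·(-1)^-1·(-1)^1 = +1.
v=13: a=13^4·(≡11), b=13^3·(≡3) mod 13; (11|13)=-1, (3|13)=+1; (−1)^{4·3·6}·(-1)^3·(+1)^4 = -1.
v=∞: -19635 < 0 and -36465 < 0  ⇒  (a,b)_∞ = -1.
v=7: a=7^1·(≡1), b=7^0·(≡5) mod 7; (1|7)=+1, (5|7)=-1; (−1)^{1·0·3}·(+1)^0·(-1)^1 = -1.
(-19635, -36465 / ℚ) ramifies at {3, 7, 11, 13, 17, ∞}: a division algebra.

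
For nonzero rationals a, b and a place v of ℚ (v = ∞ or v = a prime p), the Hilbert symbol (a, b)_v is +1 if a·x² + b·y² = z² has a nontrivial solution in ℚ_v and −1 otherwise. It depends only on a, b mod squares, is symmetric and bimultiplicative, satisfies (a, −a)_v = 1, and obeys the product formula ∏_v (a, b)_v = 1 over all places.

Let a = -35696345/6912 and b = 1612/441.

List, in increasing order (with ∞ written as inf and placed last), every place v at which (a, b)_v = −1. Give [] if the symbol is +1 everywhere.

(a, b) ≡ (-111435, 403) mod (ℚ^×)²; places V = {2, 3, 5, 7, 13, 17, 19, 23, 31, ∞}.
(a,b)_2: α=-8, β=2; u≡5, v≡3 (mod 8); ε(u)ε(v)=0·1, αω(v)=-8·1, βω(u)=2·1; sum ≡ 0  ⇒  +1.
(a,b)_23: α=1, u≡4; β=0, v≡12 (mod 23); (4|23)=+1, (12|23)=+1; sign (−1)^0·+1^0·+1^1 = +1.
(a,b)_31: α=2, u≡7; β=1, v≡3 (mod 31); (7|31)=+1, (3|31)=-1; sign (−1)^0·+1^1·-1^2 = +1.
(a,b)_3: α=-3, u≡1; β=-2, v≡1 (mod 3); (1|3)=+1, (1|3)=+1; sign (−1)^0·+1^-2·+1^-3 = +1.
(a,b)_7: α=0, u≡5; β=-2, v≡1 (mod 7); (5|7)=-1, (1|7)=+1; sign (−1)^0·-1^-2·+1^0 = +1.
(a,b)_19: α=1, u≡4; β=0, v≡4 (mod 19); (4|19)=+1, (4|19)=+1; sign (−1)^0·+1^0·+1^1 = +1.
(a,b)_13: α=0, u≡12; β=1, v≡6 (mod 13); (12|13)=+1, (6|13)=-1; sign (−1)^0·+1^1·-1^0 = +1.
(a,b)_∞: sgn(-111435)=−, sgn(403)=+, so +1.
(a,b)_17: α=1, u≡14; β=0, v≡3 (mod 17); (14|17)=-1, (3|17)=-1; sign (−1)^0·-1^0·-1^1 = -1.
(a,b)_5: α=1, u≡3; β=0, v≡2 (mod 5); (3|5)=-1, (2|5)=-1; sign (−1)^0·-1^0·-1^1 = -1.
|Ram(-111435, 403)| = 2, even; anisotropic at {5, 17}.

[5, 17]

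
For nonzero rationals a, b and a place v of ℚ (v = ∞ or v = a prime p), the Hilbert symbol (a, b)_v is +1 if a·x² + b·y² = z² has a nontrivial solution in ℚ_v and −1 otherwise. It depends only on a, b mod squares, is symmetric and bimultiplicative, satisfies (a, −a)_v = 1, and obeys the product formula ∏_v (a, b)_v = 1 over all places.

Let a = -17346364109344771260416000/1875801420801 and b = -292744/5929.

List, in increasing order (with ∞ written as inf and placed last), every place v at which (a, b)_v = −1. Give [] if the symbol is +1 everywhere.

[2, 23, 37, inf]

Mod squares: a ≡ -7906649510, b ≡ -73186. Check v ∈ {∞, 2, 3, 5, 7, 11, 17, 23, 31, 37, 41, 43}.
v=7: a=7^-6·(≡3), b=7^-2·(≡5) mod 7; (3|7)=-1, (5|7)=-1; (−1)^{-6·-2·3}·(-1)^-2·(-1)^-6 = +1.
v=37: a=37^3·(≡16), b=37^1·(≡13) mod 37; (16|37)=+1, (13|37)=-1; (−1)^{3·1·18}·(+1)^1·(-1)^3 = -1.
v=2: v_2(a)=17, v_2(b)=3; units ≡ 5, 7 (mod 8); ε·ε+αω+βω = 0·1+17·0+3·1 ≡ 1  ⇒  (a,b)_2 = -1.
v=∞: -7906649510 < 0 and -73186 < 0  ⇒  (a,b)_∞ = -1.
v=11: a=11^-6·(≡10), b=11^-2·(≡2) mod 11; (10|11)=-1, (2|11)=-1; (−1)^{-6·-2·5}·(-1)^-2·(-1)^-6 = +1.
v=5: a=5^3·(≡2), b=5^0·(≡4) mod 5; (2|5)=-1, (4|5)=+1; (−1)^{3·0·2}·(-1)^0·(+1)^3 = +1.
v=43: a=43^3·(≡23), b=43^1·(≡20) mod 43; (23|43)=+1, (20|43)=-1; (−1)^{3·1·21}·(+1)^1·(-1)^3 = +1.
v=3: a=3^-2·(≡1), b=3^0·(≡2) mod 3; (1|3)=+1, (2|3)=-1; (−1)^{-2·0·1}·(+1)^0·(-1)^-2 = +1.
v=23: a=23^3·(≡15), b=23^1·(≡11) mod 23; (15|23)=-1, (11|23)=-1; (−1)^{3·1·11}·(-1)^1·(-1)^3 = -1.
v=41: a=41^1·(≡22), b=41^0·(≡31) mod 41; (22|41)=-1, (31|41)=+1; (−1)^{1·0·20}·(-1)^0·(+1)^1 = +1.
v=31: a=31^1·(≡12), b=31^0·(≡18) mod 31; (12|31)=-1, (18|31)=+1; (−1)^{1·0·15}·(-1)^0·(+1)^1 = +1.
v=17: a=17^1·(≡3), b=17^0·(≡1) mod 17; (3|17)=-1, (1|17)=+1; (−1)^{1·0·8}·(-1)^0·(+1)^1 = +1.
|Ram(-7906649510, -73186)| = 4, even; anisotropic at {2, 23, 37, ∞}.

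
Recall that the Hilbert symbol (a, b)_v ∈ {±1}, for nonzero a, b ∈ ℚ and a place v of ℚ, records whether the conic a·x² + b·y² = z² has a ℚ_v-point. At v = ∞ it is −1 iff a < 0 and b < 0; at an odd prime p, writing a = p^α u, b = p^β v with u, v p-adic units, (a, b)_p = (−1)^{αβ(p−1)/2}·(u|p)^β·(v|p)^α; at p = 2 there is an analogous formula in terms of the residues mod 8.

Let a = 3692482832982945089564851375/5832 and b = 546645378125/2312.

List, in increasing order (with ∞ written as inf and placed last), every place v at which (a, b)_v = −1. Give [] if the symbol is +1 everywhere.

[2, 29]

(a, b) ≡ (8990, 98890) mod (ℚ^×)²; places V = {2, 3, 5, 7, 11, 13, 17, 19, 29, 31, 41, ∞}.
(a,b)_5: α=3, u≡3; β=5, v≡3 (mod 5); (3|5)=-1, (3|5)=-1; sign (−1)^0·-1^5·-1^3 = +1.
(a,b)_19: α=0, u≡12; β=2, v≡13 (mod 19); (12|19)=-1, (13|19)=-1; sign (−1)^0·-1^2·-1^0 = +1.
(a,b)_3: α=-6, u≡2; β=0, v≡1 (mod 3); (2|3)=-1, (1|3)=+1; sign (−1)^0·-1^0·+1^-6 = +1.
(a,b)_31: α=3, u≡11; β=1, v≡5 (mod 31); (11|31)=-1, (5|31)=+1; sign (−1)^1·-1^1·+1^3 = +1.
(a,b)_7: α=2, u≡2; β=2, v≡2 (mod 7); (2|7)=+1, (2|7)=+1; sign (−1)^0·+1^2·+1^2 = +1.
(a,b)_41: α=2, u≡12; β=0, v≡40 (mod 41); (12|41)=-1, (40|41)=+1; sign (−1)^0·-1^0·+1^2 = +1.
(a,b)_13: α=2, u≡6; β=0, v≡12 (mod 13); (6|13)=-1, (12|13)=+1; sign (−1)^0·-1^0·+1^2 = +1.
(a,b)_29: α=3, u≡6; β=1, v≡17 (mod 29); (6|29)=+1, (17|29)=-1; sign (−1)^0·+1^1·-1^3 = -1.
(a,b)_2: α=-3, β=-3; u≡7, v≡5 (mod 8); ε(u)ε(v)=1·0, αω(v)=-3·1, βω(u)=-3·0; sum ≡ 1  ⇒  -1.
(a,b)_∞: sgn(8990)=+, sgn(98890)=+, so +1.
(a,b)_17: α=6, u≡10; β=-2, v≡2 (mod 17); (10|17)=-1, (2|17)=+1; sign (−1)^0·-1^-2·+1^6 = +1.
(a,b)_11: α=2, u≡9; β=1, v≡4 (mod 11); (9|11)=+1, (4|11)=+1; sign (−1)^0·+1^1·+1^2 = +1.
|Ram(8990, 98890)| = 2, even; anisotropic at {2, 29}.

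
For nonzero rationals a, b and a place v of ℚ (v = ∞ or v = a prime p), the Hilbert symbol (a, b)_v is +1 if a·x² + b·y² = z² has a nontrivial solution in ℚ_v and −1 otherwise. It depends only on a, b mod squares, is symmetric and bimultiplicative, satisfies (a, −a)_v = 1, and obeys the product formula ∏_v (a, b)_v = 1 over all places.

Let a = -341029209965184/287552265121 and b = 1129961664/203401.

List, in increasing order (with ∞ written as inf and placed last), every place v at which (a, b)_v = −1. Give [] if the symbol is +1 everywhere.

[13, 23]

(a, b) ≡ (-26, 299) mod (ℚ^×)²; places V = {2, 3, 11, 13, 23, 29, 41, ∞}.
(a,b)_3: α=18, u≡1; β=10, v≡2 (mod 3); (1|3)=+1, (2|3)=-1; sign (−1)^0·+1^10·-1^18 = +1.
(a,b)_23: α=2, u≡20; β=1, v≡18 (mod 23); (20|23)=-1, (18|23)=+1; sign (−1)^0·-1^1·+1^2 = -1.
(a,b)_11: α=-2, u≡2; β=-2, v≡2 (mod 11); (2|11)=-1, (2|11)=-1; sign (−1)^0·-1^-2·-1^-2 = +1.
(a,b)_29: α=-2, u≡12; β=0, v≡4 (mod 29); (12|29)=-1, (4|29)=+1; sign (−1)^0·-1^0·+1^-2 = +1.
(a,b)_∞: sgn(-26)=−, sgn(299)=+, so +1.
(a,b)_2: α=7, β=6; u≡3, v≡3 (mod 8); ε(u)ε(v)=1·1, αω(v)=7·1, βω(u)=6·1; sum ≡ 0  ⇒  +1.
(a,b)_41: α=-4, u≡38; β=-2, v≡29 (mod 41); (38|41)=-1, (29|41)=-1; sign (−1)^0·-1^-2·-1^-4 = +1.
(a,b)_13: α=1, u≡11; β=1, v≡3 (mod 13); (11|13)=-1, (3|13)=+1; sign (−1)^0·-1^1·+1^1 = -1.
|Ram(-26, 299)| = 2, even; anisotropic at {13, 23}.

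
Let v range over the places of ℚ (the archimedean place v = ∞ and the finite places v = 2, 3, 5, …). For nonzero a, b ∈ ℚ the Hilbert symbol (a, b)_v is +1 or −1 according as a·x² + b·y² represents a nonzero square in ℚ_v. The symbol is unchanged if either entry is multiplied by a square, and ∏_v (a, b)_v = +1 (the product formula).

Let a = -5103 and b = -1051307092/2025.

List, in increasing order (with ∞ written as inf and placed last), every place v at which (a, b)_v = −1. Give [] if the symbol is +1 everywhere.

Mod squares: a ≡ -7, b ≡ -517. Check v ∈ {∞, 2, 3, 5, 7, 11, 23, 31, 47}.
v=47: a=47^0·(≡20), b=47^1·(≡1) mod 47; (20|47)=-1, (1|47)=+1; (−1)^{0·1·23}·(-1)^1·(+1)^0 = -1.
v=3: a=3^6·(≡2), b=3^-4·(≡2) mod 3; (2|3)=-1, (2|3)=-1; (−1)^{6·-4·1}·(-1)^-4·(-1)^6 = +1.
v=∞: -7 < 0 and -517 < 0  ⇒  (a,b)_∞ = -1.
v=2: v_2(a)=0, v_2(b)=2; units ≡ 1, 3 (mod 8); ε·ε+αω+βω = 0·1+0·1+2·0 ≡ 0  ⇒  (a,b)_2 = +1.
v=11: a=11^0·(≡1), b=11^1·(≡7) mod 11; (1|11)=+1, (7|11)=-1; (−1)^{0·1·5}·(+1)^1·(-1)^0 = +1.
v=7: a=7^1·(≡6), b=7^0·(≡2) mod 7; (6|7)=-1, (2|7)=+1; (−1)^{1·0·3}·(-1)^0·(+1)^1 = +1.
v=31: a=31^0·(≡12), b=31^2·(≡8) mod 31; (12|31)=-1, (8|31)=+1; (−1)^{0·2·15}·(-1)^2·(+1)^0 = +1.
v=5: a=5^0·(≡2), b=5^-2·(≡3) mod 5; (2|5)=-1, (3|5)=-1; (−1)^{0·-2·2}·(-1)^-2·(-1)^0 = +1.
v=23: a=23^0·(≡3), b=23^2·(≡13) mod 23; (3|23)=+1, (13|23)=+1; (−1)^{0·2·11}·(+1)^2·(+1)^0 = +1.
Ram(-7, -517) = {47, ∞}; no ℚ_47-point on the conic.

[47, inf]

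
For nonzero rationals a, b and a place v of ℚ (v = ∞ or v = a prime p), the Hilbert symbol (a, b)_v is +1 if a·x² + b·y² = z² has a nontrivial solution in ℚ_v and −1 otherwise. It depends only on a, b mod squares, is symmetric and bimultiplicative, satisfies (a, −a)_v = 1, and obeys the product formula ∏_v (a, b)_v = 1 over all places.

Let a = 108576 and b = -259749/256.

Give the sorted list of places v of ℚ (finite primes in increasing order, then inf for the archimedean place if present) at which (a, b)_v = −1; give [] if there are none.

[2, 19]

(a, b) ≡ (754, -589) mod (ℚ^×)²; places V = {2, 3, 7, 13, 19, 29, 31, ∞}.
(a,b)_3: α=2, u≡1; β=2, v≡2 (mod 3); (1|3)=+1, (2|3)=-1; sign (−1)^0·+1^2·-1^2 = +1.
(a,b)_31: α=0, u≡14; β=1, v≡26 (mod 31); (14|31)=+1, (26|31)=-1; sign (−1)^0·+1^1·-1^0 = +1.
(a,b)_∞: sgn(754)=+, sgn(-589)=−, so +1.
(a,b)_7: α=0, u≡6; β=2, v≡3 (mod 7); (6|7)=-1, (3|7)=-1; sign (−1)^0·-1^2·-1^0 = +1.
(a,b)_29: α=1, u≡3; β=0, v≡5 (mod 29); (3|29)=-1, (5|29)=+1; sign (−1)^0·-1^0·+1^1 = +1.
(a,b)_19: α=0, u≡10; β=1, v≡1 (mod 19); (10|19)=-1, (1|19)=+1; sign (−1)^0·-1^1·+1^0 = -1.
(a,b)_2: α=5, β=-8; u≡1, v≡3 (mod 8); ε(u)ε(v)=0·1, αω(v)=5·1, βω(u)=-8·0; sum ≡ 1  ⇒  -1.
(a,b)_13: α=1, u≡6; β=0, v≡12 (mod 13); (6|13)=-1, (12|13)=+1; sign (−1)^0·-1^0·+1^1 = +1.
(754, -589 / ℚ) ramifies at {2, 19}: a division algebra.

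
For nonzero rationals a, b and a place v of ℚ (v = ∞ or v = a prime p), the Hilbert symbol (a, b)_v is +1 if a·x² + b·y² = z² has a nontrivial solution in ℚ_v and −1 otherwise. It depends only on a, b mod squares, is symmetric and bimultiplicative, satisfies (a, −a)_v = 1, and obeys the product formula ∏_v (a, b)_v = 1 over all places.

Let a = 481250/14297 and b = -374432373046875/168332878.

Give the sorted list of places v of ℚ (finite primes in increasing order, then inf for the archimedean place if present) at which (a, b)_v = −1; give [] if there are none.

Mod squares: a ≡ 13090, b ≡ -714. Check v ∈ {∞, 2, 3, 5, 7, 11, 13, 17, 29}.
v=3: a=3^0·(≡1), b=3^1·(≡2) mod 3; (1|3)=+1, (2|3)=-1; (−1)^{0·1·1}·(+1)^1·(-1)^0 = +1.
v=∞: 13090 > 0 and -714 < 0  ⇒  (a,b)_∞ = +1.
v=29: a=29^-2·(≡27), b=29^-4·(≡27) mod 29; (27|29)=-1, (27|29)=-1; (−1)^{-2·-4·14}·(-1)^-4·(-1)^-2 = +1.
v=11: a=11^1·(≡10), b=11^2·(≡9) mod 11; (10|11)=-1, (9|11)=+1; (−1)^{1·2·5}·(-1)^2·(+1)^1 = +1.
v=17: a=17^-1·(≡6), b=17^-1·(≡16) mod 17; (6|17)=-1, (16|17)=+1; (−1)^{-1·-1·8}·(-1)^-1·(+1)^-1 = -1.
v=7: a=7^1·(≡1), b=7^-1·(≡3) mod 7; (1|7)=+1, (3|7)=-1; (−1)^{1·-1·3}·(+1)^-1·(-1)^1 = +1.
v=2: v_2(a)=1, v_2(b)=-1; units ≡ 1, 3 (mod 8); ε·ε+αω+βω = 0·1+1·1+-1·0 ≡ 1  ⇒  (a,b)_2 = -1.
v=5: a=5^5·(≡2), b=5^14·(≡1) mod 5; (2|5)=-1, (1|5)=+1; (−1)^{5·14·2}·(-1)^14·(+1)^5 = +1.
v=13: a=13^0·(≡12), b=13^2·(≡1) mod 13; (12|13)=+1, (1|13)=+1; (−1)^{0·2·6}·(+1)^2·(+1)^0 = +1.
|Ram(13090, -714)| = 2, even; anisotropic at {2, 17}.

[2, 17]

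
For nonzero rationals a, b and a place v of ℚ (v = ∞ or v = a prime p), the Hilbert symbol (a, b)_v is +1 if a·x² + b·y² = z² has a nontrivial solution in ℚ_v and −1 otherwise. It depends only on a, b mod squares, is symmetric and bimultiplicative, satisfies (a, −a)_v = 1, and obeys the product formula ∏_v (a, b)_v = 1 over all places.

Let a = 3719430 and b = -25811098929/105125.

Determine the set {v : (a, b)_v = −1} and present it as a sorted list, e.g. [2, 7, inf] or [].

[3, 11]

(a, b) ≡ (1430, -2805) mod (ℚ^×)²; places V = {2, 3, 5, 7, 11, 13, 17, 19, 29, ∞}.
(a,b)_∞: sgn(1430)=+, sgn(-2805)=−, so +1.
(a,b)_19: α=0, u≡9; β=2, v≡4 (mod 19); (9|19)=+1, (4|19)=+1; sign (−1)^0·+1^2·+1^0 = +1.
(a,b)_2: α=1, β=0; u≡3, v≡3 (mod 8); ε(u)ε(v)=1·1, αω(v)=1·1, βω(u)=0·1; sum ≡ 0  ⇒  +1.
(a,b)_7: α=0, u≡1; β=2, v≡2 (mod 7); (1|7)=+1, (2|7)=+1; sign (−1)^0·+1^2·+1^0 = +1.
(a,b)_5: α=1, u≡1; β=-3, v≡1 (mod 5); (1|5)=+1, (1|5)=+1; sign (−1)^0·+1^-3·+1^1 = +1.
(a,b)_11: α=1, u≡1; β=1, v≡1 (mod 11); (1|11)=+1, (1|11)=+1; sign (−1)^1·+1^1·+1^1 = -1.
(a,b)_13: α=1, u≡6; β=0, v≡3 (mod 13); (6|13)=-1, (3|13)=+1; sign (−1)^0·-1^0·+1^1 = +1.
(a,b)_17: α=2, u≡1; β=3, v≡7 (mod 17); (1|17)=+1, (7|17)=-1; sign (−1)^0·+1^3·-1^2 = +1.
(a,b)_29: α=0, u≡6; β=-2, v≡19 (mod 29); (6|29)=+1, (19|29)=-1; sign (−1)^0·+1^-2·-1^0 = +1.
(a,b)_3: α=2, u≡2; β=3, v≡1 (mod 3); (2|3)=-1, (1|3)=+1; sign (−1)^0·-1^3·+1^2 = -1.
(1430, -2805 / ℚ) ramifies at {3, 11}: a division algebra.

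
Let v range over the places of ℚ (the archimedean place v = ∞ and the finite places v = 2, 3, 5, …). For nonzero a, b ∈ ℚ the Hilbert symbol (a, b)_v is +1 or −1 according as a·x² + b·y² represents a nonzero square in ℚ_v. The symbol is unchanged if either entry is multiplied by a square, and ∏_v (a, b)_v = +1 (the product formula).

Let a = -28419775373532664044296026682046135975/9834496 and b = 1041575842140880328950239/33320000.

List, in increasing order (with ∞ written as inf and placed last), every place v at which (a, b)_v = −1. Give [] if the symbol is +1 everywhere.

Mod squares: a ≡ -14911, b ≡ 26764103. Check v ∈ {∞, 2, 3, 5, 7, 11, 13, 17, 19, 29, 31, 37, 41, 43, 47}.
v=19: a=19^2·(≡16), b=19^3·(≡13) mod 19; (16|19)=+1, (13|19)=-1; (−1)^{2·3·9}·(+1)^3·(-1)^2 = +1.
v=47: a=47^2·(≡20), b=47^1·(≡38) mod 47; (20|47)=-1, (38|47)=-1; (−1)^{2·1·23}·(-1)^1·(-1)^2 = -1.
v=29: a=29^0·(≡22), b=29^2·(≡3) mod 29; (22|29)=+1, (3|29)=-1; (−1)^{0·2·14}·(+1)^2·(-1)^0 = +1.
v=11: a=11^2·(≡3), b=11^2·(≡5) mod 11; (3|11)=+1, (5|11)=+1; (−1)^{2·2·5}·(+1)^2·(+1)^2 = +1.
v=43: a=43^2·(≡4), b=43^1·(≡8) mod 43; (4|43)=+1, (8|43)=-1; (−1)^{2·1·21}·(+1)^1·(-1)^2 = +1.
v=3: a=3^4·(≡2), b=3^4·(≡2) mod 3; (2|3)=-1, (2|3)=-1; (−1)^{4·4·1}·(-1)^4·(-1)^4 = +1.
v=17: a=17^4·(≡1), b=17^-1·(≡5) mod 17; (1|17)=+1, (5|17)=-1; (−1)^{4·-1·8}·(+1)^-1·(-1)^4 = +1.
v=13: a=13^5·(≡3), b=13^2·(≡2) mod 13; (3|13)=+1, (2|13)=-1; (−1)^{5·2·6}·(+1)^2·(-1)^5 = -1.
v=31: a=31^3·(≡29), b=31^2·(≡2) mod 31; (29|31)=-1, (2|31)=+1; (−1)^{3·2·15}·(-1)^2·(+1)^3 = +1.
v=2: v_2(a)=-12, v_2(b)=-6; units ≡ 1, 7 (mod 8); ε·ε+αω+βω = 0·1+-12·0+-6·0 ≡ 0  ⇒  (a,b)_2 = +1.
v=7: a=7^-4·(≡3), b=7^-2·(≡2) mod 7; (3|7)=-1, (2|7)=+1; (−1)^{-4·-2·3}·(-1)^-2·(+1)^-4 = +1.
v=41: a=41^2·(≡6), b=41^1·(≡6) mod 41; (6|41)=-1, (6|41)=-1; (−1)^{2·1·20}·(-1)^1·(-1)^2 = -1.
v=5: a=5^2·(≡1), b=5^-4·(≡2) mod 5; (1|5)=+1, (2|5)=-1; (−1)^{2·-4·2}·(+1)^-4·(-1)^2 = +1.
v=∞: -14911 < 0 and 26764103 > 0  ⇒  (a,b)_∞ = +1.
v=37: a=37^3·(≡30), b=37^2·(≡35) mod 37; (30|37)=+1, (35|37)=-1; (−1)^{3·2·18}·(+1)^2·(-1)^3 = -1.
|Ram(-14911, 26764103)| = 4, even; anisotropic at {13, 37, 41, 47}.

[13, 37, 41, 47]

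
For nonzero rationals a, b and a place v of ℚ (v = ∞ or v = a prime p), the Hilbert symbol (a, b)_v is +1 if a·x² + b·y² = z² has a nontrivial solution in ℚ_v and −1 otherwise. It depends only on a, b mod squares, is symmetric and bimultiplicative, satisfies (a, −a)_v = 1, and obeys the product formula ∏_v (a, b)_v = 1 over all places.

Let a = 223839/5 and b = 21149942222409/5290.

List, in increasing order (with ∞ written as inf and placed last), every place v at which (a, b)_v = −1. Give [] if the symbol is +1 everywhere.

Mod squares: a ≡ 124355, b ≡ 46410. Check v ∈ {∞, 2, 3, 5, 7, 11, 13, 17, 19, 23}.
v=11: a=11^1·(≡2), b=11^2·(≡1) mod 11; (2|11)=-1, (1|11)=+1; (−1)^{1·2·5}·(-1)^2·(+1)^1 = +1.
v=7: a=7^1·(≡3), b=7^1·(≡1) mod 7; (3|7)=-1, (1|7)=+1; (−1)^{1·1·3}·(-1)^1·(+1)^1 = +1.
v=23: a=23^0·(≡19), b=23^-2·(≡21) mod 23; (19|23)=-1, (21|23)=-1; (−1)^{0·-2·11}·(-1)^-2·(-1)^0 = +1.
v=3: a=3^2·(≡2), b=3^1·(≡2) mod 3; (2|3)=-1, (2|3)=-1; (−1)^{2·1·1}·(-1)^1·(-1)^2 = -1.
v=2: v_2(a)=0, v_2(b)=-1; units ≡ 3, 5 (mod 8); ε·ε+αω+βω = 1·0+0·1+-1·1 ≡ 1  ⇒  (a,b)_2 = -1.
v=5: a=5^-1·(≡4), b=5^-1·(≡3) mod 5; (4|5)=+1, (3|5)=-1; (−1)^{-1·-1·2}·(+1)^-1·(-1)^-1 = -1.
v=∞: 124355 > 0 and 46410 > 0  ⇒  (a,b)_∞ = +1.
v=17: a=17^1·(≡12), b=17^3·(≡5) mod 17; (12|17)=-1, (5|17)=-1; (−1)^{1·3·8}·(-1)^3·(-1)^1 = +1.
v=19: a=19^1·(≡4), b=19^4·(≡8) mod 19; (4|19)=+1, (8|19)=-1; (−1)^{1·4·9}·(+1)^4·(-1)^1 = -1.
v=13: a=13^0·(≡1), b=13^1·(≡2) mod 13; (1|13)=+1, (2|13)=-1; (−1)^{0·1·6}·(+1)^1·(-1)^0 = +1.
|Ram(124355, 46410)| = 4, even; anisotropic at {2, 3, 5, 19}.

[2, 3, 5, 19]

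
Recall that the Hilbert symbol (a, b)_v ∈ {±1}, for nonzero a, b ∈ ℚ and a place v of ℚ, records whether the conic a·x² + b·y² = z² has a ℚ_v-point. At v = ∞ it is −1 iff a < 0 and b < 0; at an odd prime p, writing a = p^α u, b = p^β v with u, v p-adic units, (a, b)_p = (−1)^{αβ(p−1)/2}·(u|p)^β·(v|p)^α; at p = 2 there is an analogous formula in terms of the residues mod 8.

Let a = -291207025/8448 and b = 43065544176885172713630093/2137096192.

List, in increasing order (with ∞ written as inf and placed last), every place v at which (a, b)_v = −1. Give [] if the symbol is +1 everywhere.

[2, 17]

(a, b) ≡ (-399993, 3466606) mod (ℚ^×)²; places V = {2, 3, 5, 7, 11, 13, 17, 23, 31, ∞}.
(a,b)_7: α=0, u≡4; β=-2, v≡3 (mod 7); (4|7)=+1, (3|7)=-1; sign (−1)^0·+1^-2·-1^0 = +1.
(a,b)_∞: sgn(-399993)=−, sgn(3466606)=+, so +1.
(a,b)_13: α=0, u≡9; β=3, v≡7 (mod 13); (9|13)=+1, (7|13)=-1; sign (−1)^0·+1^3·-1^0 = +1.
(a,b)_2: α=-8, β=-15; u≡7, v≡7 (mod 8); ε(u)ε(v)=1·1, αω(v)=-8·0, βω(u)=-15·0; sum ≡ 1  ⇒  -1.
(a,b)_31: α=3, u≡11; β=9, v≡2 (mod 31); (11|31)=-1, (2|31)=+1; sign (−1)^1·-1^9·+1^3 = +1.
(a,b)_3: α=-1, u≡1; β=8, v≡1 (mod 3); (1|3)=+1, (1|3)=+1; sign (−1)^0·+1^8·+1^-1 = +1.
(a,b)_11: α=-1, u≡5; β=-3, v≡6 (mod 11); (5|11)=+1, (6|11)=-1; sign (−1)^1·+1^-3·-1^-1 = +1.
(a,b)_17: α=1, u≡13; β=3, v≡11 (mod 17); (13|17)=+1, (11|17)=-1; sign (−1)^0·+1^3·-1^1 = -1.
(a,b)_23: α=1, u≡7; β=1, v≡6 (mod 23); (7|23)=-1, (6|23)=+1; sign (−1)^1·-1^1·+1^1 = +1.
(a,b)_5: α=2, u≡3; β=0, v≡4 (mod 5); (3|5)=-1, (4|5)=+1; sign (−1)^0·-1^0·+1^2 = +1.
(-399993, 3466606 / ℚ) ramifies at {2, 17}: a division algebra.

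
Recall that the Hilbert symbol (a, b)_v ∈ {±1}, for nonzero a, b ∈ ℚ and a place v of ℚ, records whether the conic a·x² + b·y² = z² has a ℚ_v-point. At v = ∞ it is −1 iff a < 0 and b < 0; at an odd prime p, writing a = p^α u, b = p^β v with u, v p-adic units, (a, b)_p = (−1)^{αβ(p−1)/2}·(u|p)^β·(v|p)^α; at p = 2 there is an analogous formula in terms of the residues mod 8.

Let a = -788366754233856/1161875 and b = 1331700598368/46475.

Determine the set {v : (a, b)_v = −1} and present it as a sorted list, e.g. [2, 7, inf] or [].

[2, 23]

Mod squares: a ≡ -506, b ≡ 18722. Check v ∈ {∞, 2, 3, 5, 7, 11, 13, 23, 37}.
v=37: a=37^4·(≡25), b=37^3·(≡28) mod 37; (25|37)=+1, (28|37)=+1; (−1)^{4·3·18}·(+1)^3·(+1)^4 = +1.
v=5: a=5^-4·(≡1), b=5^-2·(≡2) mod 5; (1|5)=+1, (2|5)=-1; (−1)^{-4·-2·2}·(+1)^-2·(-1)^-4 = +1.
v=∞: -506 < 0 and 18722 > 0  ⇒  (a,b)_∞ = +1.
v=7: a=7^2·(≡3), b=7^2·(≡4) mod 7; (3|7)=-1, (4|7)=+1; (−1)^{2·2·3}·(-1)^2·(+1)^2 = +1.
v=11: a=11^-1·(≡9), b=11^-1·(≡8) mod 11; (9|11)=+1, (8|11)=-1; (−1)^{-1·-1·5}·(+1)^-1·(-1)^-1 = +1.
v=13: a=13^-2·(≡9), b=13^-2·(≡5) mod 13; (9|13)=+1, (5|13)=-1; (−1)^{-2·-2·6}·(+1)^-2·(-1)^-2 = +1.
v=23: a=23^1·(≡16), b=23^1·(≡13) mod 23; (16|23)=+1, (13|23)=+1; (−1)^{1·1·11}·(+1)^1·(+1)^1 = -1.
v=3: a=3^6·(≡1), b=3^6·(≡2) mod 3; (1|3)=+1, (2|3)=-1; (−1)^{6·6·1}·(+1)^6·(-1)^6 = +1.
v=2: v_2(a)=9, v_2(b)=5; units ≡ 3, 1 (mod 8); ε·ε+αω+βω = 1·0+9·0+5·1 ≡ 1  ⇒  (a,b)_2 = -1.
|Ram(-506, 18722)| = 2, even; anisotropic at {2, 23}.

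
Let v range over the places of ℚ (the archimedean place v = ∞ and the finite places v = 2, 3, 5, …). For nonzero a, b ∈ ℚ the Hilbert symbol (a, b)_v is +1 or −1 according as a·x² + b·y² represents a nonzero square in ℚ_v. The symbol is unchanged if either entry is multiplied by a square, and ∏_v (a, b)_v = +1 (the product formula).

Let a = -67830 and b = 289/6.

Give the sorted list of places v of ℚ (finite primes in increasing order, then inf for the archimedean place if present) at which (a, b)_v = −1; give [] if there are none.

[7, 17]

Mod squares: a ≡ -67830, b ≡ 6. Check v ∈ {∞, 2, 3, 5, 7, 17, 19}.
v=17: a=17^1·(≡5), b=17^2·(≡3) mod 17; (5|17)=-1, (3|17)=-1; (−1)^{1·2·8}·(-1)^2·(-1)^1 = -1.
v=5: a=5^1·(≡4), b=5^0·(≡4) mod 5; (4|5)=+1, (4|5)=+1; (−1)^{1·0·2}·(+1)^0·(+1)^1 = +1.
v=2: v_2(a)=1, v_2(b)=-1; units ≡ 5, 3 (mod 8); ε·ε+αω+βω = 0·1+1·1+-1·1 ≡ 0  ⇒  (a,b)_2 = +1.
v=∞: -67830 < 0 and 6 > 0  ⇒  (a,b)_∞ = +1.
v=3: a=3^1·(≡1), b=3^-1·(≡2) mod 3; (1|3)=+1, (2|3)=-1; (−1)^{1·-1·1}·(+1)^-1·(-1)^1 = +1.
v=7: a=7^1·(≡5), b=7^0·(≡5) mod 7; (5|7)=-1, (5|7)=-1; (−1)^{1·0·3}·(-1)^0·(-1)^1 = -1.
v=19: a=19^1·(≡2), b=19^0·(≡7) mod 19; (2|19)=-1, (7|19)=+1; (−1)^{1·0·9}·(-1)^0·(+1)^1 = +1.
(-67830, 6 / ℚ) ramifies at {7, 17}: a division algebra.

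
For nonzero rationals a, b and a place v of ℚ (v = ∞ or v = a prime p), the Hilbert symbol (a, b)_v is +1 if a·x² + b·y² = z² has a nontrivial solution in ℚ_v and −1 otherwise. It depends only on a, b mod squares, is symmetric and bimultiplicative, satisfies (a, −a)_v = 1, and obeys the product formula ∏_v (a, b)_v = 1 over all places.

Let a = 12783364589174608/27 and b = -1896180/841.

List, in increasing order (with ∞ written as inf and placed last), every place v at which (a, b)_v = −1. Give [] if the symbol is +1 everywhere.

(a, b) ≡ (759, -2805) mod (ℚ^×)²; places V = {2, 3, 5, 11, 13, 17, 23, 29, 43, ∞}.
(a,b)_5: α=0, u≡4; β=1, v≡4 (mod 5); (4|5)=+1, (4|5)=+1; sign (−1)^0·+1^1·+1^0 = +1.
(a,b)_2: α=4, β=2; u≡7, v≡3 (mod 8); ε(u)ε(v)=1·1, αω(v)=4·1, βω(u)=2·0; sum ≡ 1  ⇒  -1.
(a,b)_29: α=0, u≡6; β=-2, v≡14 (mod 29); (6|29)=+1, (14|29)=-1; sign (−1)^0·+1^-2·-1^0 = +1.
(a,b)_23: α=1, u≡11; β=0, v≡6 (mod 23); (11|23)=-1, (6|23)=+1; sign (−1)^0·-1^0·+1^1 = +1.
(a,b)_17: α=4, u≡5; β=1, v≡6 (mod 17); (5|17)=-1, (6|17)=-1; sign (−1)^0·-1^1·-1^4 = -1.
(a,b)_3: α=-3, u≡1; β=1, v≡1 (mod 3); (1|3)=+1, (1|3)=+1; sign (−1)^1·+1^1·+1^-3 = -1.
(a,b)_13: α=2, u≡7; β=2, v≡10 (mod 13); (7|13)=-1, (10|13)=+1; sign (−1)^0·-1^2·+1^2 = +1.
(a,b)_43: α=2, u≡37; β=0, v≡5 (mod 43); (37|43)=-1, (5|43)=-1; sign (−1)^0·-1^0·-1^2 = +1.
(a,b)_∞: sgn(759)=+, sgn(-2805)=−, so +1.
(a,b)_11: α=3, u≡3; β=1, v≡9 (mod 11); (3|11)=+1, (9|11)=+1; sign (−1)^1·+1^1·+1^3 = -1.
(759, -2805 / ℚ) ramifies at {2, 3, 11, 17}: a division algebra.

[2, 3, 11, 17]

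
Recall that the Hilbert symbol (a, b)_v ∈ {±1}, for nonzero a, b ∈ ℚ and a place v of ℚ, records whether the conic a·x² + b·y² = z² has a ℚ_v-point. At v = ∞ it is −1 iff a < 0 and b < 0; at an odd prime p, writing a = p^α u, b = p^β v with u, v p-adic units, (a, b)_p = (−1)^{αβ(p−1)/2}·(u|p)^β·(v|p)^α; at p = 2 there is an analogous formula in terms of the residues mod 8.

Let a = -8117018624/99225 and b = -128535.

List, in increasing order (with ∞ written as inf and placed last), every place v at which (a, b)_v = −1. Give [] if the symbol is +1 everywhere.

(a, b) ≡ (-11726, -128535) mod (ℚ^×)²; places V = {2, 3, 5, 7, 11, 13, 19, 41, ∞}.
(a,b)_19: α=0, u≡4; β=1, v≡18 (mod 19); (4|19)=+1, (18|19)=-1; sign (−1)^0·+1^1·-1^0 = +1.
(a,b)_7: α=-2, u≡3; β=0, v≡6 (mod 7); (3|7)=-1, (6|7)=-1; sign (−1)^0·-1^0·-1^-2 = +1.
(a,b)_2: α=13, β=0; u≡1, v≡1 (mod 8); ε(u)ε(v)=0·0, αω(v)=13·0, βω(u)=0·0; sum ≡ 0  ⇒  +1.
(a,b)_3: α=-4, u≡1; β=1, v≡1 (mod 3); (1|3)=+1, (1|3)=+1; sign (−1)^0·+1^1·+1^-4 = +1.
(a,b)_13: α=3, u≡11; β=0, v≡9 (mod 13); (11|13)=-1, (9|13)=+1; sign (−1)^0·-1^0·+1^3 = +1.
(a,b)_41: α=1, u≡37; β=1, v≡22 (mod 41); (37|41)=+1, (22|41)=-1; sign (−1)^0·+1^1·-1^1 = -1.
(a,b)_5: α=-2, u≡4; β=1, v≡3 (mod 5); (4|5)=+1, (3|5)=-1; sign (−1)^0·+1^1·-1^-2 = +1.
(a,b)_11: α=1, u≡1; β=1, v≡8 (mod 11); (1|11)=+1, (8|11)=-1; sign (−1)^1·+1^1·-1^1 = +1.
(a,b)_∞: sgn(-11726)=−, sgn(-128535)=−, so -1.
|Ram(-11726, -128535)| = 2, even; anisotropic at {41, ∞}.

[41, inf]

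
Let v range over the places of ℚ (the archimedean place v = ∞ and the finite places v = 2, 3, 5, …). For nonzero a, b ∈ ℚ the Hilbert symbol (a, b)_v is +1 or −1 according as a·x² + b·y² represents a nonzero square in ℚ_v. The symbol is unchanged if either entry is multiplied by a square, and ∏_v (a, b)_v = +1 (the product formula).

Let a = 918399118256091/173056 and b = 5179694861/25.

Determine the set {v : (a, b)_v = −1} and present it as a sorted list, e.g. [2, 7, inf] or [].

[3, 11, 29, 37]

Mod squares: a ≡ 1558779, b ≡ 5389901. Check v ∈ {∞, 2, 3, 5, 11, 13, 17, 19, 23, 29, 31, 37, 41}.
v=5: a=5^0·(≡1), b=5^-2·(≡1) mod 5; (1|5)=+1, (1|5)=+1; (−1)^{0·-2·2}·(+1)^-2·(+1)^0 = +1.
v=37: a=37^0·(≡22), b=37^1·(≡25) mod 37; (22|37)=-1, (25|37)=+1; (−1)^{0·1·18}·(-1)^1·(+1)^0 = -1.
v=∞: 1558779 > 0 and 5389901 > 0  ⇒  (a,b)_∞ = +1.
v=3: a=3^7·(≡2), b=3^0·(≡2) mod 3; (2|3)=-1, (2|3)=-1; (−1)^{7·0·1}·(-1)^0·(-1)^7 = -1.
v=13: a=13^-2·(≡3), b=13^0·(≡10) mod 13; (3|13)=+1, (10|13)=+1; (−1)^{-2·0·6}·(+1)^0·(+1)^-2 = +1.
v=2: v_2(a)=-10, v_2(b)=0; units ≡ 3, 5 (mod 8); ε·ε+αω+βω = 1·0+-10·1+0·1 ≡ 0  ⇒  (a,b)_2 = +1.
v=31: a=31^2·(≡23), b=31^2·(≡27) mod 31; (23|31)=-1, (27|31)=-1; (−1)^{2·2·15}·(-1)^2·(-1)^2 = +1.
v=17: a=17^0·(≡13), b=17^1·(≡14) mod 17; (13|17)=+1, (14|17)=-1; (−1)^{0·1·8}·(+1)^1·(-1)^0 = +1.
v=41: a=41^1·(≡14), b=41^1·(≡19) mod 41; (14|41)=-1, (19|41)=-1; (−1)^{1·1·20}·(-1)^1·(-1)^1 = +1.
v=23: a=23^1·(≡10), b=23^0·(≡16) mod 23; (10|23)=-1, (16|23)=+1; (−1)^{1·0·11}·(-1)^0·(+1)^1 = +1.
v=19: a=19^1·(≡13), b=19^1·(≡7) mod 19; (13|19)=-1, (7|19)=+1; (−1)^{1·1·9}·(-1)^1·(+1)^1 = +1.
v=11: a=11^0·(≡8), b=11^1·(≡2) mod 11; (8|11)=-1, (2|11)=-1; (−1)^{0·1·5}·(-1)^1·(-1)^0 = -1.
v=29: a=29^3·(≡15), b=29^0·(≡10) mod 29; (15|29)=-1, (10|29)=-1; (−1)^{3·0·14}·(-1)^0·(-1)^3 = -1.
Ram(1558779, 5389901) = {3, 11, 29, 37}; no ℚ_3-point on the conic.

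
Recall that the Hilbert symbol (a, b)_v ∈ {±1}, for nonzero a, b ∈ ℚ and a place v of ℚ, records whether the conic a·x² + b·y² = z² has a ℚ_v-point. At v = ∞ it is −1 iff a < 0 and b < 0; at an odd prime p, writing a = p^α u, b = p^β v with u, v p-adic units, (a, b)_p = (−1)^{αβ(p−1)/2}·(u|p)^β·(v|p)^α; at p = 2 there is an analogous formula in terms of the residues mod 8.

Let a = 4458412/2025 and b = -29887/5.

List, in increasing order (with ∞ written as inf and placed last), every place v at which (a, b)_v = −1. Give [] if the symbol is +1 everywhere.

[5, 43]

Mod squares: a ≡ 43, b ≡ -1235. Check v ∈ {∞, 2, 3, 5, 7, 11, 13, 19, 23, 43}.
v=7: a=7^2·(≡1), b=7^0·(≡2) mod 7; (1|7)=+1, (2|7)=+1; (−1)^{2·0·3}·(+1)^0·(+1)^2 = +1.
v=3: a=3^-4·(≡1), b=3^0·(≡1) mod 3; (1|3)=+1, (1|3)=+1; (−1)^{-4·0·1}·(+1)^0·(+1)^-4 = +1.
v=23: a=23^2·(≡10), b=23^0·(≡21) mod 23; (10|23)=-1, (21|23)=-1; (−1)^{2·0·11}·(-1)^0·(-1)^2 = +1.
v=43: a=43^1·(≡35), b=43^0·(≡34) mod 43; (35|43)=+1, (34|43)=-1; (−1)^{1·0·21}·(+1)^0·(-1)^1 = -1.
v=2: v_2(a)=2, v_2(b)=0; units ≡ 3, 5 (mod 8); ε·ε+αω+βω = 1·0+2·1+0·1 ≡ 0  ⇒  (a,b)_2 = +1.
v=11: a=11^0·(≡2), b=11^2·(≡10) mod 11; (2|11)=-1, (10|11)=-1; (−1)^{0·2·5}·(-1)^2·(-1)^0 = +1.
v=5: a=5^-2·(≡2), b=5^-1·(≡3) mod 5; (2|5)=-1, (3|5)=-1; (−1)^{-2·-1·2}·(-1)^-1·(-1)^-2 = -1.
v=13: a=13^0·(≡1), b=13^1·(≡3) mod 13; (1|13)=+1, (3|13)=+1; (−1)^{0·1·6}·(+1)^1·(+1)^0 = +1.
v=∞: 43 > 0 and -1235 < 0  ⇒  (a,b)_∞ = +1.
v=19: a=19^0·(≡16), b=19^1·(≡16) mod 19; (16|19)=+1, (16|19)=+1; (−1)^{0·1·9}·(+1)^1·(+1)^0 = +1.
Ram(43, -1235) = {5, 43}; no ℚ_5-point on the conic.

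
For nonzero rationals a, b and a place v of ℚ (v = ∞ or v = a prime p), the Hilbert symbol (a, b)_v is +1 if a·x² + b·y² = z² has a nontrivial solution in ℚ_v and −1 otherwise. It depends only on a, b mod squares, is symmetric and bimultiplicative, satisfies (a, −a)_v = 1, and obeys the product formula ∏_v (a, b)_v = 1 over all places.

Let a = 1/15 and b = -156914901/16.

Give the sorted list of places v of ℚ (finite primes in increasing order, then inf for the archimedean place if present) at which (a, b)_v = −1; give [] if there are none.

(a, b) ≡ (15, -1937221) mod (ℚ^×)²; places V = {2, 3, 5, 11, 13, 19, 23, 31, ∞}.
(a,b)_2: α=0, β=-4; u≡7, v≡3 (mod 8); ε(u)ε(v)=1·1, αω(v)=0·1, βω(u)=-4·0; sum ≡ 1  ⇒  -1.
(a,b)_19: α=0, u≡14; β=1, v≡2 (mod 19); (14|19)=-1, (2|19)=-1; sign (−1)^0·-1^1·-1^0 = -1.
(a,b)_13: α=0, u≡7; β=1, v≡2 (mod 13); (7|13)=-1, (2|13)=-1; sign (−1)^0·-1^1·-1^0 = -1.
(a,b)_5: α=-1, u≡2; β=0, v≡4 (mod 5); (2|5)=-1, (4|5)=+1; sign (−1)^0·-1^0·+1^-1 = +1.
(a,b)_23: α=0, u≡20; β=1, v≡5 (mod 23); (20|23)=-1, (5|23)=-1; sign (−1)^0·-1^1·-1^0 = -1.
(a,b)_11: α=0, u≡3; β=1, v≡8 (mod 11); (3|11)=+1, (8|11)=-1; sign (−1)^0·+1^1·-1^0 = +1.
(a,b)_3: α=-1, u≡2; β=4, v≡2 (mod 3); (2|3)=-1, (2|3)=-1; sign (−1)^0·-1^4·-1^-1 = -1.
(a,b)_31: α=0, u≡29; β=1, v≡4 (mod 31); (29|31)=-1, (4|31)=+1; sign (−1)^0·-1^1·+1^0 = -1.
(a,b)_∞: sgn(15)=+, sgn(-1937221)=−, so +1.
Ram(15, -1937221) = {2, 3, 13, 19, 23, 31}; no ℚ_2-point on the conic.

[2, 3, 13, 19, 23, 31]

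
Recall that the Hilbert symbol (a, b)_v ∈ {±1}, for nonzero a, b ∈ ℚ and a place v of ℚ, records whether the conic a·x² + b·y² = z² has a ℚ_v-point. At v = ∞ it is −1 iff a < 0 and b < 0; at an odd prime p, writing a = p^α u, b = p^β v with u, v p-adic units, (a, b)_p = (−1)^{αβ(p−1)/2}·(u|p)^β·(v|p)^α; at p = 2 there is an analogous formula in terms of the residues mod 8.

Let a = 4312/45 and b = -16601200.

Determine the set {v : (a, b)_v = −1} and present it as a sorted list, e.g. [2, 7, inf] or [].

(a, b) ≡ (110, -7) mod (ℚ^×)²; places V = {2, 3, 5, 7, 11, ∞}.
(a,b)_∞: sgn(110)=+, sgn(-7)=−, so +1.
(a,b)_5: α=-1, u≡3; β=2, v≡2 (mod 5); (3|5)=-1, (2|5)=-1; sign (−1)^0·-1^2·-1^-1 = -1.
(a,b)_3: α=-2, u≡2; β=0, v≡2 (mod 3); (2|3)=-1, (2|3)=-1; sign (−1)^0·-1^0·-1^-2 = +1.
(a,b)_11: α=1, u≡7; β=2, v≡3 (mod 11); (7|11)=-1, (3|11)=+1; sign (−1)^0·-1^2·+1^1 = +1.
(a,b)_7: α=2, u≡6; β=3, v≡5 (mod 7); (6|7)=-1, (5|7)=-1; sign (−1)^0·-1^3·-1^2 = -1.
(a,b)_2: α=3, β=4; u≡7, v≡1 (mod 8); ε(u)ε(v)=1·0, αω(v)=3·0, βω(u)=4·0; sum ≡ 0  ⇒  +1.
(110, -7 / ℚ) ramifies at {5, 7}: a division algebra.

[5, 7]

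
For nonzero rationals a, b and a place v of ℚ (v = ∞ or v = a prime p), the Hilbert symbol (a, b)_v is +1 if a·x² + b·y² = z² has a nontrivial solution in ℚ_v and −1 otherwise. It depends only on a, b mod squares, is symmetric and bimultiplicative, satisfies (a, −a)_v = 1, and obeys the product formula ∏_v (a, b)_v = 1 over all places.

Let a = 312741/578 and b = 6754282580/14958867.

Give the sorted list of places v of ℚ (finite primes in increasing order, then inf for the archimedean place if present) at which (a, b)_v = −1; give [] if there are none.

(a, b) ≡ (858, 15) mod (ℚ^×)²; places V = {2, 3, 5, 7, 11, 13, 17, 23, 29, 47, ∞}.
(a,b)_47: α=0, u≡17; β=2, v≡31 (mod 47); (17|47)=+1, (31|47)=-1; sign (−1)^0·+1^2·-1^0 = +1.
(a,b)_3: α=7, u≡1; β=-1, v≡2 (mod 3); (1|3)=+1, (2|3)=-1; sign (−1)^1·+1^-1·-1^7 = +1.
(a,b)_∞: sgn(858)=+, sgn(15)=+, so +1.
(a,b)_5: α=0, u≡2; β=1, v≡3 (mod 5); (2|5)=-1, (3|5)=-1; sign (−1)^0·-1^1·-1^0 = -1.
(a,b)_2: α=-1, β=2; u≡5, v≡7 (mod 8); ε(u)ε(v)=0·1, αω(v)=-1·0, βω(u)=2·1; sum ≡ 0  ⇒  +1.
(a,b)_13: α=1, u≡12; β=0, v≡6 (mod 13); (12|13)=+1, (6|13)=-1; sign (−1)^0·+1^0·-1^1 = -1.
(a,b)_11: α=1, u≡3; β=-2, v≡5 (mod 11); (3|11)=+1, (5|11)=+1; sign (−1)^0·+1^-2·+1^1 = +1.
(a,b)_7: α=0, u≡4; β=-2, v≡4 (mod 7); (4|7)=+1, (4|7)=+1; sign (−1)^0·+1^-2·+1^0 = +1.
(a,b)_23: α=0, u≡11; β=2, v≡14 (mod 23); (11|23)=-1, (14|23)=-1; sign (−1)^0·-1^2·-1^0 = +1.
(a,b)_29: α=0, u≡12; β=-2, v≡17 (mod 29); (12|29)=-1, (17|29)=-1; sign (−1)^0·-1^-2·-1^0 = +1.
(a,b)_17: α=-2, u≡13; β=2, v≡16 (mod 17); (13|17)=+1, (16|17)=+1; sign (−1)^0·+1^2·+1^-2 = +1.
(858, 15 / ℚ) ramifies at {5, 13}: a division algebra.

[5, 13]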